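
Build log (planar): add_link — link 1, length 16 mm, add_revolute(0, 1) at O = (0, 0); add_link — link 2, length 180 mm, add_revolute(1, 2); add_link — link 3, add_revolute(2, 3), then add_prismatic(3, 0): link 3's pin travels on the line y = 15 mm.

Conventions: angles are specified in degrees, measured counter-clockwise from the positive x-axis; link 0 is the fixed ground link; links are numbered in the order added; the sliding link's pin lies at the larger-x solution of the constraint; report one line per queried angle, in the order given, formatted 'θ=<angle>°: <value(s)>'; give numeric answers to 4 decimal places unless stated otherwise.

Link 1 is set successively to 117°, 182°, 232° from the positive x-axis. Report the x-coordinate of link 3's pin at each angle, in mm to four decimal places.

geometry: r = 16 mm, L = 180 mm, e = 15 mm
θ=117°: crank pin P = (r cos θ, r sin θ) = (-7.263848, 14.256104)
θ=117°: h = r sin θ − e = 14.256104 − 15 = -0.743896
θ=117°: x = r cos θ + √(L² − h²) = -7.263848 + 179.998463 = 172.734615
θ=182°: crank pin P = (r cos θ, r sin θ) = (-15.990253, -0.558392)
θ=182°: h = r sin θ − e = -0.558392 − 15 = -15.558392
θ=182°: x = r cos θ + √(L² − h²) = -15.990253 + 179.326341 = 163.336087
θ=232°: crank pin P = (r cos θ, r sin θ) = (-9.850584, -12.608172)
θ=232°: h = r sin θ − e = -12.608172 − 15 = -27.608172
θ=232°: x = r cos θ + √(L² − h²) = -9.850584 + 177.870146 = 168.019562

θ=117°: 172.7346
θ=182°: 163.3361
θ=232°: 168.0196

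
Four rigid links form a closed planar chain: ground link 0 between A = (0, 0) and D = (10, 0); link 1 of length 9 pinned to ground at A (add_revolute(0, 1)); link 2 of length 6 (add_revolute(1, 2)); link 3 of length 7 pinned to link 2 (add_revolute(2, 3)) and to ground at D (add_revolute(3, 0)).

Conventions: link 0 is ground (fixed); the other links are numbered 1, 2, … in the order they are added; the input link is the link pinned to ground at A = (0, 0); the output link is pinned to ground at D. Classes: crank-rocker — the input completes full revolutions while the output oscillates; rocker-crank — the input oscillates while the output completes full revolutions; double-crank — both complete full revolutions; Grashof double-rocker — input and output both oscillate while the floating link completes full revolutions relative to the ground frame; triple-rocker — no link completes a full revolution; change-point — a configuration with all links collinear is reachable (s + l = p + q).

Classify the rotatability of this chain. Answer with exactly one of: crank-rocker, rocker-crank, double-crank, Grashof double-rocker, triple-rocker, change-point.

lengths: ground=10, input=9, coupler=6, output=7
sorted: s=6 (shortest), l=10 (longest), p+q=16
s + l = 16 vs p + q = 16
s + l = p + q → change-point (collinear configuration reachable)

change-point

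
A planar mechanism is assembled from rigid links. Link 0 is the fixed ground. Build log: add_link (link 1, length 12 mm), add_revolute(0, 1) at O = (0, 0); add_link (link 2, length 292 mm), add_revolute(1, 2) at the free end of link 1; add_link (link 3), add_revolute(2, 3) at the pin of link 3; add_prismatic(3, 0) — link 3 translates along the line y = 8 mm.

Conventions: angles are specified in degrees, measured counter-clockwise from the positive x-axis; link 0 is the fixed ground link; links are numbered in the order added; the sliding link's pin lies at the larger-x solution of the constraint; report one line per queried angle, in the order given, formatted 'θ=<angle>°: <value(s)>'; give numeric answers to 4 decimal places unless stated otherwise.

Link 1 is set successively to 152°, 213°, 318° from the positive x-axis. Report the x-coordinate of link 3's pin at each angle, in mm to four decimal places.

geometry: r = 12 mm, L = 292 mm, e = 8 mm
θ=152°: crank pin P = (r cos θ, r sin θ) = (-10.595371, 5.633659)
θ=152°: h = r sin θ − e = 5.633659 − 8 = -2.366341
θ=152°: x = r cos θ + √(L² − h²) = -10.595371 + 291.990412 = 281.395040
θ=213°: crank pin P = (r cos θ, r sin θ) = (-10.064047, -6.535668)
θ=213°: h = r sin θ − e = -6.535668 − 8 = -14.535668
θ=213°: x = r cos θ + √(L² − h²) = -10.064047 + 291.637985 = 281.573938
θ=318°: crank pin P = (r cos θ, r sin θ) = (8.917738, -8.029567)
θ=318°: h = r sin θ − e = -8.029567 − 8 = -16.029567
θ=318°: x = r cos θ + √(L² − h²) = 8.917738 + 291.559690 = 300.477428

θ=152°: 281.3950
θ=213°: 281.5739
θ=318°: 300.4774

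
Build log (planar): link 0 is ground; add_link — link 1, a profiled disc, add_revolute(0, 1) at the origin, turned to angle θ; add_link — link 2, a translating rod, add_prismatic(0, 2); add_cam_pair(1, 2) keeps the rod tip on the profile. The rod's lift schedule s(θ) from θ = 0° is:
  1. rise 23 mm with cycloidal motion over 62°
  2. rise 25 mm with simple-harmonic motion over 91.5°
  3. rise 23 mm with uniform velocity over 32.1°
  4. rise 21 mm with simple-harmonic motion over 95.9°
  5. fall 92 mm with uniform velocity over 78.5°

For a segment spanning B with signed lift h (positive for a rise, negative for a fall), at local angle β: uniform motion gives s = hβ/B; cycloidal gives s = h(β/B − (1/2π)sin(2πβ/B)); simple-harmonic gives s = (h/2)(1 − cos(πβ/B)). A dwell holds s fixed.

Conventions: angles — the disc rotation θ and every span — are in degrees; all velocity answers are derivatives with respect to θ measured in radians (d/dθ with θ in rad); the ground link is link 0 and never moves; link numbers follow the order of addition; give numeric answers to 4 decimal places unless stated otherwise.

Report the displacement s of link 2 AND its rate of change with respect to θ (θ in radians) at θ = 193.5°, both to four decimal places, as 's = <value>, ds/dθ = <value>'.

seg 1 [0°–62°] cycloidal, h=23: full span → s += 23 → s = 23.0000
seg 2 [62°–153.5°] simple-harmonic, h=25: full span → s += 25 → s = 48.0000
seg 3 [153.5°–185.6°] uniform, h=23: full span → s += 23 → s = 71.0000
seg 4 [185.6°–281.5°] simple-harmonic, h=21: θ=193.5° here. β=7.9, B=95.9. 21/2·(1 − cos(π·0.0824)) = 0.3497 → s = 71.3497
velocity in seg [185.6°–281.5°] (simple-harmonic), θ in radians: β = 7.9° = 0.1379 rad, B = 95.9° = 1.6738 rad; ds/dθ = (πh/(2B)) sin(πβ/B) = (π·21/(2·1.6738)) sin(π·0.0824) = 5.043625 mm/rad

s = 71.3497, ds/dθ = 5.0436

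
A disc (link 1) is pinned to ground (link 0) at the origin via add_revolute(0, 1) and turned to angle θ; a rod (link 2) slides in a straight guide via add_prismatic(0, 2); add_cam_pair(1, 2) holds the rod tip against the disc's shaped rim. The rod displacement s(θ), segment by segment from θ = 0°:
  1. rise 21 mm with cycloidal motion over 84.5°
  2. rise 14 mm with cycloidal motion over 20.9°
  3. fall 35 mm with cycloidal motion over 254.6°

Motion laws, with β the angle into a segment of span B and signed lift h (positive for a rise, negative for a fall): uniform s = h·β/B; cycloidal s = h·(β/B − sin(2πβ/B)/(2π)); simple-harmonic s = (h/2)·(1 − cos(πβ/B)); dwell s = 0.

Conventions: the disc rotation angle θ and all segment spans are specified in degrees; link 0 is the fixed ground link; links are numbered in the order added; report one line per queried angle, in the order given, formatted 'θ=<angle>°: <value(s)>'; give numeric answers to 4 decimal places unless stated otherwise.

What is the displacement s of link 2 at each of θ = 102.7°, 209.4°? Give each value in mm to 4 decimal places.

segment 1 (0° to 84.5°, cycloidal, h = 21) is passed completely: s = 0.0000 + (21) = 21.0000
θ = 102.7° falls in segment 2 (84.5° to 105.4°, cycloidal, h = 14): β = 102.7 − 84.5 = 18.2°, B = 20.9°; Δs = 14·(0.8708 − sin(2π·0.8708)/(2π)) = 13.8078; s = 21.0000 + 13.8078 = 34.8078
segment 2 (84.5° to 105.4°, cycloidal, h = 14) is passed completely: s = 21.0000 + (14) = 35.0000
θ = 209.4° falls in segment 3 (105.4° to 360°, cycloidal, h = -35): β = 209.4 − 105.4 = 104°, B = 254.6°; Δs = -35·(0.4085 − sin(2π·0.4085)/(2π)) = -11.2675; s = 35.0000 − 11.2675 = 23.7325

θ=102.7°: 34.8078
θ=209.4°: 23.7325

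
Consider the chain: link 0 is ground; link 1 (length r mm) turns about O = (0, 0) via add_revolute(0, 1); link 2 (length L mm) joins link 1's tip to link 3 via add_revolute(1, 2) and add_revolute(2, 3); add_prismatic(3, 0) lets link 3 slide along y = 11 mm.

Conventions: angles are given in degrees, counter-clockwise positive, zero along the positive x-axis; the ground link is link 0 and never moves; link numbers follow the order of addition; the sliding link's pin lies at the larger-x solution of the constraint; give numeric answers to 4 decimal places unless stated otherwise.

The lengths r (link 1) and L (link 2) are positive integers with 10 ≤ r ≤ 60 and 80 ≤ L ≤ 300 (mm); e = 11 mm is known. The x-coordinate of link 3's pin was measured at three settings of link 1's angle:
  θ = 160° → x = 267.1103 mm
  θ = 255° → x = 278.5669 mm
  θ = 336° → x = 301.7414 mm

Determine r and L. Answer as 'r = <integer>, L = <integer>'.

constraint per measurement: (x − r cos θ)² + (r sin θ − e)² = L²
subtracting the θ₁ and θ₂ equations cancels the r² and L² terms:
r = (x₁² − x₂²) / (2[(x₁cos θ₁ + e sin θ₁) − (x₂cos θ₂ + e sin θ₂)]) = 19.0000 → r = 19
L² = (x₁ − r cos θ₁)² + (r sin θ₁ − e)² = 81225.0079 → L = 285.0000 → L = 285
check at θ₃=336°: x = 301.7414 (printed 301.7414) ✓

r = 19, L = 285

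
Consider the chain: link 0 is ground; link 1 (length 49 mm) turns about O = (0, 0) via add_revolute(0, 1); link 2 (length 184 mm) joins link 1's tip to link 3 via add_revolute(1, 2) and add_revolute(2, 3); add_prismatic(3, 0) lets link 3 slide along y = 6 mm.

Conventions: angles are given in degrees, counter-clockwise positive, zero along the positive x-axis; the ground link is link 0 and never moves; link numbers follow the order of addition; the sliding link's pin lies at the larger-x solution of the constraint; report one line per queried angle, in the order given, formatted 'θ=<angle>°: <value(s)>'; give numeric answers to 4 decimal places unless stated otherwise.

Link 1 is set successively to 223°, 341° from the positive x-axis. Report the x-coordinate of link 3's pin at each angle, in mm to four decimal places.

geometry: r = 49 mm, L = 184 mm, e = 6 mm
θ=223°: crank pin P = (r cos θ, r sin θ) = (-35.836331, -33.417920)
θ=223°: h = r sin θ − e = -33.417920 − 6 = -39.417920
θ=223°: x = r cos θ + √(L² − h²) = -35.836331 + 179.728205 = 143.891873
θ=341°: crank pin P = (r cos θ, r sin θ) = (46.330410, -15.952840)
θ=341°: h = r sin θ − e = -15.952840 − 6 = -21.952840
θ=341°: x = r cos θ + √(L² − h²) = 46.330410 + 182.685721 = 229.016132

θ=223°: 143.8919
θ=341°: 229.0161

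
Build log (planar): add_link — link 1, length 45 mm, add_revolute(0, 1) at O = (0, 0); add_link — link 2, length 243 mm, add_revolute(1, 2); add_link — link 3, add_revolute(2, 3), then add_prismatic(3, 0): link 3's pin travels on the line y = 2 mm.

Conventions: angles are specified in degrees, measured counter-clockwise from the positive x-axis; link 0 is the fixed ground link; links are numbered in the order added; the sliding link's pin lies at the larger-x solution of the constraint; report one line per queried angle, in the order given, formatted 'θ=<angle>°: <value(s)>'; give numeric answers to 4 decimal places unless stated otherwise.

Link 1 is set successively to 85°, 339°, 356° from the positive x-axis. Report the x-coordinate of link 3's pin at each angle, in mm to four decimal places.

geometry: r = 45 mm, L = 243 mm, e = 2 mm
θ=85°: crank pin P = (r cos θ, r sin θ) = (3.922008, 44.828761)
θ=85°: h = r sin θ − e = 44.828761 − 2 = 42.828761
θ=85°: x = r cos θ + √(L² − h²) = 3.922008 + 239.195939 = 243.117947
θ=339°: crank pin P = (r cos θ, r sin θ) = (42.011119, -16.126558)
θ=339°: h = r sin θ − e = -16.126558 − 2 = -18.126558
θ=339°: x = r cos θ + √(L² − h²) = 42.011119 + 242.322983 = 284.334102
θ=356°: crank pin P = (r cos θ, r sin θ) = (44.890382, -3.139041)
θ=356°: h = r sin θ − e = -3.139041 − 2 = -5.139041
θ=356°: x = r cos θ + √(L² − h²) = 44.890382 + 242.945653 = 287.836035

θ=85°: 243.1179
θ=339°: 284.3341
θ=356°: 287.8360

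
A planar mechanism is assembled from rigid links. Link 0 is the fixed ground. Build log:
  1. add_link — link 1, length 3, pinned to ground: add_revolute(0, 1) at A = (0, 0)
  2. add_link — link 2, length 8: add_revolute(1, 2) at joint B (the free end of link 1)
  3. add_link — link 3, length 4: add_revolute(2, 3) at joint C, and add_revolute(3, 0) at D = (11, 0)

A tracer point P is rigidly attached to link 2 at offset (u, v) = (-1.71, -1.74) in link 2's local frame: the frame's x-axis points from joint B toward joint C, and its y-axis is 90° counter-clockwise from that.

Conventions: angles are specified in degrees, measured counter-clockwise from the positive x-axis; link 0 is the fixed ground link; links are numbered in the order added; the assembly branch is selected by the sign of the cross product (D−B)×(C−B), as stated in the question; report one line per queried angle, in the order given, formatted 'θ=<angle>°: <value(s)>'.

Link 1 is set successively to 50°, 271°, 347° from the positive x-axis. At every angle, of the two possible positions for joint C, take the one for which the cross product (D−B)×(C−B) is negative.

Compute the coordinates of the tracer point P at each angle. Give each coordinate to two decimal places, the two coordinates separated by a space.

A=(0,0), D=(11.00,0)
θ=50°: B = A + 3.00·(cos50°, sin50°) = (1.9284, 2.2981)
θ=50°: |BD| = 9.3582
θ=50°: circle(B,8.00) ∩ circle(D,4.00): a=7.2437, h=3.3954
θ=50°:   candidates: C₊=(9.7841,3.8107) cross=31.775; C₋=(8.1164,-2.7722) cross=-31.775
θ=50°:   branch - wants cross < 0 → take C=(8.1164,-2.7722) (cross=-31.775)
θ=50°: ex = (C−B)/|BC| = (0.7735,-0.6338); ey = (0.6338,0.7735)
θ=50°: P = B + -1.71·ex + -1.74·ey = (-0.4971,2.0360)
θ=271°: B = A + 3.00·(cos271°, sin271°) = (0.0524, -2.9995)
θ=271°: |BD| = 11.3511
θ=271°: circle(B,8.00) ∩ circle(D,4.00): a=7.7899, h=1.8214
θ=271°:   candidates: C₊=(7.0840,0.8156) cross=20.675; C₋=(8.0467,-2.6977) cross=-20.675
θ=271°:   branch - wants cross < 0 → take C=(8.0467,-2.6977) (cross=-20.675)
θ=271°: ex = (C−B)/|BC| = (0.9993,0.0377); ey = (-0.0377,0.9993)
θ=271°: P = B + -1.71·ex + -1.74·ey = (-1.5908,-4.8028)
θ=347°: B = A + 3.00·(cos347°, sin347°) = (2.9231, -0.6749)
θ=347°: |BD| = 8.1050
θ=347°: circle(B,8.00) ∩ circle(D,4.00): a=7.0136, h=3.8482
θ=347°:   candidates: C₊=(9.5920,3.7440) cross=31.190; C₋=(10.2328,-3.9257) cross=-31.190
θ=347°:   branch - wants cross < 0 → take C=(10.2328,-3.9257) (cross=-31.190)
θ=347°: ex = (C−B)/|BC| = (0.9137,-0.4064); ey = (0.4064,0.9137)
θ=347°: P = B + -1.71·ex + -1.74·ey = (0.6536,-1.5698)

θ=50°: -0.50 2.04
θ=271°: -1.59 -4.80
θ=347°: 0.65 -1.57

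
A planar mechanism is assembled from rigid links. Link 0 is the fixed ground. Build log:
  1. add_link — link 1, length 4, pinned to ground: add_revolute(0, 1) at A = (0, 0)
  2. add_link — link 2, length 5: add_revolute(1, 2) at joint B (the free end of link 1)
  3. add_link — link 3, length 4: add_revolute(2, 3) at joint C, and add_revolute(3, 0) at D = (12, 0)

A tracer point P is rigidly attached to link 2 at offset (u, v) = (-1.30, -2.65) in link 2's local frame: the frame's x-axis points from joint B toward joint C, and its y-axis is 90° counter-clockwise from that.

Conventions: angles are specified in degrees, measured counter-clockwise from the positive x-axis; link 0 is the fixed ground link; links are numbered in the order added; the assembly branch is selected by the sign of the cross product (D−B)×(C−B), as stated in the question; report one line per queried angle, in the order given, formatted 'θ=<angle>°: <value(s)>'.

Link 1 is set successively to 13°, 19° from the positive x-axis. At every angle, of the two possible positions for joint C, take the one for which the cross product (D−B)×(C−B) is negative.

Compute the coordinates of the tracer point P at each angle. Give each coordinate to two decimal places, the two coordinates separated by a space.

A=(0,0), D=(12.00,0)
θ=13°: B = A + 4.00·(cos13°, sin13°) = (3.8975, 0.8998)
θ=13°: |BD| = 8.1523
θ=13°: circle(B,5.00) ∩ circle(D,4.00): a=4.6282, h=1.8921
θ=13°:   candidates: C₊=(8.7062,2.2696) cross=15.425; C₋=(8.2885,-1.4916) cross=-15.425
θ=13°:   branch - wants cross < 0 → take C=(8.2885,-1.4916) (cross=-15.425)
θ=13°: ex = (C−B)/|BC| = (0.8782,-0.4783); ey = (0.4783,0.8782)
θ=13°: P = B + -1.30·ex + -2.65·ey = (1.4884,-0.8057)
θ=19°: B = A + 4.00·(cos19°, sin19°) = (3.7821, 1.3023)
θ=19°: |BD| = 8.3205
θ=19°: circle(B,5.00) ∩ circle(D,4.00): a=4.7011, h=1.7029
θ=19°:   candidates: C₊=(8.6917,2.2484) cross=14.169; C₋=(8.1587,-1.1154) cross=-14.169
θ=19°:   branch - wants cross < 0 → take C=(8.1587,-1.1154) (cross=-14.169)
θ=19°: ex = (C−B)/|BC| = (0.8753,-0.4835); ey = (0.4835,0.8753)
θ=19°: P = B + -1.30·ex + -2.65·ey = (1.3628,-0.3887)

θ=13°: 1.49 -0.81
θ=19°: 1.36 -0.39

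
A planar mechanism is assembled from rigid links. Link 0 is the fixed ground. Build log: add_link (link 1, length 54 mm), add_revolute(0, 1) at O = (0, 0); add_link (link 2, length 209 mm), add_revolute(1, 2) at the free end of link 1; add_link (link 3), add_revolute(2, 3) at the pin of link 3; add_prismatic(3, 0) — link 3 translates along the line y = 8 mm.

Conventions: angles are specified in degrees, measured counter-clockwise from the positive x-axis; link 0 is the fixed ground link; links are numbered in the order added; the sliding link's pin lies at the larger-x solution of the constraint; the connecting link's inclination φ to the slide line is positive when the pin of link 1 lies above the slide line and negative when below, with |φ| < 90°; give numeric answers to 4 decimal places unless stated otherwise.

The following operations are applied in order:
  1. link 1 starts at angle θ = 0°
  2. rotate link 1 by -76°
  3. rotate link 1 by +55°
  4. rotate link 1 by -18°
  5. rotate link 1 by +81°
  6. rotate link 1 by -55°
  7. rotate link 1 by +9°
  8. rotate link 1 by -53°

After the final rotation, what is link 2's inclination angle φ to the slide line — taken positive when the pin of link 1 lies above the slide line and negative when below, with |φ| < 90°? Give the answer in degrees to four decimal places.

geometry: r = 54 mm, L = 209 mm, e = 8 mm; θ starts at 0°
rotate link 1 by -76°: θ ← 0° -76° = -76°
rotate link 1 by +55°: θ ← -76° +55° = -21°
rotate link 1 by -18°: θ ← -21° -18° = -39°
rotate link 1 by +81°: θ ← -39° +81° = 42°
rotate link 1 by -55°: θ ← 42° -55° = -13°
rotate link 1 by +9°: θ ← -13° +9° = -4°
rotate link 1 by -53°: θ ← -4° -53° = -57°
h = r sin θ − e = -45.288211 − 8 = -53.288211
sin φ = h / L = -53.288211 / 209 = -0.25496752
φ = arcsin(-0.25496752) = -14.771660°

-14.7717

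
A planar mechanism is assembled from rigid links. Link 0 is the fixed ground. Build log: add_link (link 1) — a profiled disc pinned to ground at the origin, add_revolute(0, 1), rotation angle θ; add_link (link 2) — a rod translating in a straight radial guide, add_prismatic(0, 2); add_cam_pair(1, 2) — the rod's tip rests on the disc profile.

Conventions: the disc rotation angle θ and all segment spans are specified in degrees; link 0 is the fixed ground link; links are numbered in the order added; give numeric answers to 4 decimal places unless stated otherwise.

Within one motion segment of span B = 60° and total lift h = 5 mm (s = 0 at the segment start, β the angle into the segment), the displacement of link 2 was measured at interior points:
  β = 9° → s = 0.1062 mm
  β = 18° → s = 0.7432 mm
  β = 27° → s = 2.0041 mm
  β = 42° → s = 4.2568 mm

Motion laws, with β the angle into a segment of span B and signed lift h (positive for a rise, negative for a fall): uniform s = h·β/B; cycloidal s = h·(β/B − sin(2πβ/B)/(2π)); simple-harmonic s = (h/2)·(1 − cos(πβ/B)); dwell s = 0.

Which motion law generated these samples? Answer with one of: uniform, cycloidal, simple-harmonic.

candidates at β/B = r: uniform s = h·r (linear in β); cycloidal s = h·(r − sin(2πr)/(2π)); simple-harmonic s = (h/2)(1 − cos(πr))
β=9°: printed 0.1062 | uniform 0.7500, cycloidal 0.1062, simple-harmonic 0.2725
β=18°: printed 0.7432 | uniform 1.5000, cycloidal 0.7432, simple-harmonic 1.0305
β=27°: printed 2.0041 | uniform 2.2500, cycloidal 2.0041, simple-harmonic 2.1089
β=42°: printed 4.2568 | uniform 3.5000, cycloidal 4.2568, simple-harmonic 3.9695
only one law matches every sample → cycloidal

cycloidal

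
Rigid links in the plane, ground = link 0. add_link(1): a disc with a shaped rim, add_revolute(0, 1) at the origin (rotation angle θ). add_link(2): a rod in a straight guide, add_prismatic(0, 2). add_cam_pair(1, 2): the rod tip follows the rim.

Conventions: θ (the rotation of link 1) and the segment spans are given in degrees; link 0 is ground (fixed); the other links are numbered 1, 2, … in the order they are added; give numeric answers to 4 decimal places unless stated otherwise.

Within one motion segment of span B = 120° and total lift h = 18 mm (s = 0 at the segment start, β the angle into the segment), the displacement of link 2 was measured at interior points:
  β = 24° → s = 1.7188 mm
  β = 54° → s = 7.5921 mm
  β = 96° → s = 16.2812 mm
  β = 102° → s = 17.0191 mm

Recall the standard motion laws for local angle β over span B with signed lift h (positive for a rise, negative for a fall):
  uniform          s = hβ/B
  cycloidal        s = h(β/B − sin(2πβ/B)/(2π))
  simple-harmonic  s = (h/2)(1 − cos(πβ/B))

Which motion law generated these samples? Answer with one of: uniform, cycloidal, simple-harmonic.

candidates at β/B = r: uniform s = h·r (linear in β); cycloidal s = h·(r − sin(2πr)/(2π)); simple-harmonic s = (h/2)(1 − cos(πr))
β=24°: printed 1.7188 | uniform 3.6000, cycloidal 0.8754, simple-harmonic 1.7188
β=54°: printed 7.5921 | uniform 8.1000, cycloidal 7.2147, simple-harmonic 7.5921
β=96°: printed 16.2812 | uniform 14.4000, cycloidal 17.1246, simple-harmonic 16.2812
β=102°: printed 17.0191 | uniform 15.3000, cycloidal 17.6177, simple-harmonic 17.0191
only one law matches every sample → simple-harmonic

simple-harmonic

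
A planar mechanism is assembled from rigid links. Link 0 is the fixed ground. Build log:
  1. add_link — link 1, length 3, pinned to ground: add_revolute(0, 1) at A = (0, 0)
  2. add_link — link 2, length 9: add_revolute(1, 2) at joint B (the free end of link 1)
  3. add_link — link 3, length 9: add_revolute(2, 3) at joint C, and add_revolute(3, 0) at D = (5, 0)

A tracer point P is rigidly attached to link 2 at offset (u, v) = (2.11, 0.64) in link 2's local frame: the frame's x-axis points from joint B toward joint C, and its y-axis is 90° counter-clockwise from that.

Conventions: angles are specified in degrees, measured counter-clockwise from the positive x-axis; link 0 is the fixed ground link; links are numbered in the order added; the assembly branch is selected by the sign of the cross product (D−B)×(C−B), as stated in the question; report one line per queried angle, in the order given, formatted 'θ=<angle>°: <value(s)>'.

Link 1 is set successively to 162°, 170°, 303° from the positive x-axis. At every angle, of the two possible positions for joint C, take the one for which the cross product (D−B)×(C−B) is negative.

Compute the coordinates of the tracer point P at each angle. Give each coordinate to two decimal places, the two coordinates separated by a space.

A=(0,0), D=(5.00,0)
θ=162°: B = A + 3.00·(cos162°, sin162°) = (-2.8532, 0.9271)
θ=162°: |BD| = 7.9077
θ=162°: circle(B,9.00) ∩ circle(D,9.00): a=3.9538, h=8.0850
θ=162°:   candidates: C₊=(2.0213,8.4928) cross=63.934; C₋=(0.1256,-7.5657) cross=-63.934
θ=162°:   branch - wants cross < 0 → take C=(0.1256,-7.5657) (cross=-63.934)
θ=162°: ex = (C−B)/|BC| = (0.3310,-0.9436); ey = (0.9436,0.3310)
θ=162°: P = B + 2.11·ex + 0.64·ey = (-1.5509,-0.8522)
θ=170°: B = A + 3.00·(cos170°, sin170°) = (-2.9544, 0.5209)
θ=170°: |BD| = 7.9715
θ=170°: circle(B,9.00) ∩ circle(D,9.00): a=3.9857, h=8.0693
θ=170°:   candidates: C₊=(1.5501,8.3125) cross=64.324; C₋=(0.4954,-7.7916) cross=-64.324
θ=170°:   branch - wants cross < 0 → take C=(0.4954,-7.7916) (cross=-64.324)
θ=170°: ex = (C−B)/|BC| = (0.3833,-0.9236); ey = (0.9236,0.3833)
θ=170°: P = B + 2.11·ex + 0.64·ey = (-1.5545,-1.1826)
θ=303°: B = A + 3.00·(cos303°, sin303°) = (1.6339, -2.5160)
θ=303°: |BD| = 4.2025
θ=303°: circle(B,9.00) ∩ circle(D,9.00): a=2.1012, h=8.7513
θ=303°:   candidates: C₊=(-1.9224,5.7516) cross=36.777; C₋=(8.5563,-8.2676) cross=-36.777
θ=303°:   branch - wants cross < 0 → take C=(8.5563,-8.2676) (cross=-36.777)
θ=303°: ex = (C−B)/|BC| = (0.7692,-0.6391); ey = (0.6391,0.7692)
θ=303°: P = B + 2.11·ex + 0.64·ey = (3.6658,-3.3722)

θ=162°: -1.55 -0.85
θ=170°: -1.55 -1.18
θ=303°: 3.67 -3.37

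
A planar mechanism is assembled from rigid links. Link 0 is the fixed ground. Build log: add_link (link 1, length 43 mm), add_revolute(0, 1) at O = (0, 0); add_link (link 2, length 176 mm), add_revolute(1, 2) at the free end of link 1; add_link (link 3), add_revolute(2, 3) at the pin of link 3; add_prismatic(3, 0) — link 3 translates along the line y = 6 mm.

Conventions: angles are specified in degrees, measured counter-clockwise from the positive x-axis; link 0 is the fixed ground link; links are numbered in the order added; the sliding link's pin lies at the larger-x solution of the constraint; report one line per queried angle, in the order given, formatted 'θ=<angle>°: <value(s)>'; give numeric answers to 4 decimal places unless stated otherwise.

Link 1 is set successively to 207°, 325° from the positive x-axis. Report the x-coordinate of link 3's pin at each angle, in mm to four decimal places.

geometry: r = 43 mm, L = 176 mm, e = 6 mm
θ=207°: crank pin P = (r cos θ, r sin θ) = (-38.313281, -19.521591)
θ=207°: h = r sin θ − e = -19.521591 − 6 = -25.521591
θ=207°: x = r cos θ + √(L² − h²) = -38.313281 + 174.139738 = 135.826458
θ=325°: crank pin P = (r cos θ, r sin θ) = (35.223538, -24.663787)
θ=325°: h = r sin θ − e = -24.663787 − 6 = -30.663787
θ=325°: x = r cos θ + √(L² − h²) = 35.223538 + 173.308200 = 208.531738

θ=207°: 135.8265
θ=325°: 208.5317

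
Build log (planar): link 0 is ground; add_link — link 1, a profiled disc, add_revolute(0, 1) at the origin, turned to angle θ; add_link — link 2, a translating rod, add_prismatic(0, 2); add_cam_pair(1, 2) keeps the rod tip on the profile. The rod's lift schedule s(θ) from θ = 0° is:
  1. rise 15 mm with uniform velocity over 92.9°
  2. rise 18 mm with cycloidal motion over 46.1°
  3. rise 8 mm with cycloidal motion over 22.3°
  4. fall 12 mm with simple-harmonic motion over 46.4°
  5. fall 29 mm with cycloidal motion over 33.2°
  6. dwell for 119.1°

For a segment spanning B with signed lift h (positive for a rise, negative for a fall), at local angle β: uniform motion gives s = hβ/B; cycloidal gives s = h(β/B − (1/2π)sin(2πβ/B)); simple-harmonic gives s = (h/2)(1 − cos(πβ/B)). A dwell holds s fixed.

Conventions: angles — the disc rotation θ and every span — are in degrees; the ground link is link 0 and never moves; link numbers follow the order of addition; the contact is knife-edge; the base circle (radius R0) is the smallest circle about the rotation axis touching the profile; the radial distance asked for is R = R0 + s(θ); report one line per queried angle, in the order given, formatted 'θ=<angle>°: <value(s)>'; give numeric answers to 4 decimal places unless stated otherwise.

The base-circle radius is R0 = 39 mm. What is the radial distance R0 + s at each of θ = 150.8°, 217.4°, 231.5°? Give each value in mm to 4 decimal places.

seg 1 [0°–92.9°] uniform, h=15: full span → s += 15 → s = 15.0000
seg 2 [92.9°–139°] cycloidal, h=18: full span → s += 18 → s = 33.0000
seg 3 [139°–161.3°] cycloidal, h=8: θ=150.8° here. β=11.8, B=22.3. 8·(0.5291 − sin(2π·0.5291)/(2π)) = 4.4651 → s = 37.4651
seg 3 [139°–161.3°] cycloidal, h=8: full span → s += 8 → s = 41.0000
seg 4 [161.3°–207.7°] simple-harmonic, h=-12: full span → s += -12 → s = 29.0000
seg 5 [207.7°–240.9°] cycloidal, h=-29: θ=217.4° here. β=9.7, B=33.2. -29·(0.2922 − sin(2π·0.2922)/(2π)) = -4.0185 → s = 24.9815
seg 5 [207.7°–240.9°] cycloidal, h=-29: θ=231.5° here. β=23.8, B=33.2. -29·(0.7169 − sin(2π·0.7169)/(2π)) = -25.3050 → s = 3.6950
θ=150.8°: R = R0 + s = 39 + 37.4651 = 76.4651
θ=217.4°: R = R0 + s = 39 + 24.9815 = 63.9815
θ=231.5°: R = R0 + s = 39 + 3.6950 = 42.6950

θ=150.8°: 76.4651
θ=217.4°: 63.9815
θ=231.5°: 42.6950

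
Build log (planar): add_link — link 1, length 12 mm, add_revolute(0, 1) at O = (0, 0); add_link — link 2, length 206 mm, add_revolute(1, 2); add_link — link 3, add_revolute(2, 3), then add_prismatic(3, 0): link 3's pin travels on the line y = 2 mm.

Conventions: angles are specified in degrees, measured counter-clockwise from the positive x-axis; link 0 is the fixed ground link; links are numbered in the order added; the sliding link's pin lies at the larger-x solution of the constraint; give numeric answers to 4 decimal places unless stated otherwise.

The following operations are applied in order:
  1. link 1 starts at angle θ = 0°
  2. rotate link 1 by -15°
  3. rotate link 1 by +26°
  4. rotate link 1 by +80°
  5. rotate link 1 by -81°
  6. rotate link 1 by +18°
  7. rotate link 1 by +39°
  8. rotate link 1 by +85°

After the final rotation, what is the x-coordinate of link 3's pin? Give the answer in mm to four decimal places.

geometry: r = 12 mm, L = 206 mm, e = 2 mm; θ starts at 0°
rotate link 1 by -15°: θ ← 0° -15° = -15°
rotate link 1 by +26°: θ ← -15° +26° = 11°
rotate link 1 by +80°: θ ← 11° +80° = 91°
rotate link 1 by -81°: θ ← 91° -81° = 10°
rotate link 1 by +18°: θ ← 10° +18° = 28°
rotate link 1 by +39°: θ ← 28° +39° = 67°
rotate link 1 by +85°: θ ← 67° +85° = 152°
crank pin P = (r cos θ, r sin θ) = (-10.595371, 5.633659)
h = r sin θ − e = 5.633659 − 2 = 3.633659
x = r cos θ + √(L² − h²) = -10.595371 + 205.967950 = 195.372579

195.3726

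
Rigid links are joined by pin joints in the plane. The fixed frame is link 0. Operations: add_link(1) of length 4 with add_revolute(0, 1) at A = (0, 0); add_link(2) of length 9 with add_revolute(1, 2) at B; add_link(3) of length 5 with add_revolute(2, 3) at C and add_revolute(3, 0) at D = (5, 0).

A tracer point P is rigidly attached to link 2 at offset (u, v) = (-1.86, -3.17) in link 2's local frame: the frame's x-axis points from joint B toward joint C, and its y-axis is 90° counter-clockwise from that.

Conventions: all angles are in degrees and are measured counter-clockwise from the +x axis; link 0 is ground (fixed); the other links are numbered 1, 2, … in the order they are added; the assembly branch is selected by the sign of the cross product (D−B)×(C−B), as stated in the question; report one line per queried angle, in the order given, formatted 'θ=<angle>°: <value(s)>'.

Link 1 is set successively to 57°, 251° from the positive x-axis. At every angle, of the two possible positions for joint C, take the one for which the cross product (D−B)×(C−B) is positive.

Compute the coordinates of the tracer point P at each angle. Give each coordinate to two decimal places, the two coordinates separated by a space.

A=(0,0), D=(5.00,0)
θ=57°: B = A + 4.00·(cos57°, sin57°) = (2.1786, 3.3547)
θ=57°: |BD| = 4.3834
θ=57°: circle(B,9.00) ∩ circle(D,5.00): a=8.5794, h=2.7191
θ=57°:   candidates: C₊=(9.7818,-1.4610) cross=11.919; C₋=(5.6198,-4.9614) cross=-11.919
θ=57°:   branch + wants cross > 0 → take C=(9.7818,-1.4610) (cross=11.919)
θ=57°: ex = (C−B)/|BC| = (0.8448,-0.5351); ey = (0.5351,0.8448)
θ=57°: P = B + -1.86·ex + -3.17·ey = (-1.0890,1.6719)
θ=251°: B = A + 4.00·(cos251°, sin251°) = (-1.3023, -3.7821)
θ=251°: |BD| = 7.3500
θ=251°: circle(B,9.00) ∩ circle(D,5.00): a=7.4845, h=4.9982
θ=251°:   candidates: C₊=(2.5434,4.3549) cross=36.737; C₋=(7.6872,-4.2165) cross=-36.737
θ=251°:   branch + wants cross > 0 → take C=(2.5434,4.3549) (cross=36.737)
θ=251°: ex = (C−B)/|BC| = (0.4273,0.9041); ey = (-0.9041,0.4273)
θ=251°: P = B + -1.86·ex + -3.17·ey = (0.7690,-6.8183)

θ=57°: -1.09 1.67
θ=251°: 0.77 -6.82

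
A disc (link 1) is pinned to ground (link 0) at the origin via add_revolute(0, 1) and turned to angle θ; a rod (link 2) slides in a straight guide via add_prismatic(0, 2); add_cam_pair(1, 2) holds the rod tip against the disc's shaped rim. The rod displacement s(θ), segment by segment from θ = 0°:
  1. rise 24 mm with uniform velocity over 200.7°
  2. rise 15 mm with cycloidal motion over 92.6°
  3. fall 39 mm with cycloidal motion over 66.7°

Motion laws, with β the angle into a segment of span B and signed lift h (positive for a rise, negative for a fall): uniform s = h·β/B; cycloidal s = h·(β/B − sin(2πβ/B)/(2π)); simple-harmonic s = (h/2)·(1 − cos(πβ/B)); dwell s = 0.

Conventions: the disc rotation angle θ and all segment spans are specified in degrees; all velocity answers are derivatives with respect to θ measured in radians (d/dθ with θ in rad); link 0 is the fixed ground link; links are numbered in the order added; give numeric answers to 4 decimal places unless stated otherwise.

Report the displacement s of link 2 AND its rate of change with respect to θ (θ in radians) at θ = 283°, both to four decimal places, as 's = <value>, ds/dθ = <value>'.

segment 1 (0° to 200.7°, uniform, h = 24) is passed completely: s = 0.0000 + (24) = 24.0000
θ = 283° falls in segment 2 (200.7° to 293.3°, cycloidal, h = 15): β = 283 − 200.7 = 82.3°, B = 92.6°; Δs = 15·(0.8888 − sin(2π·0.8888)/(2π)) = 14.8675; s = 24.0000 + 14.8675 = 38.8675
velocity in seg [200.7°–293.3°] (cycloidal), θ in radians: β = 82.3° = 1.4364 rad, B = 92.6° = 1.6162 rad; ds/dθ = (h/B)(1 − cos(2πβ/B)) = (15/1.6162)(1 − cos(2π·0.8888)) = 2.175882 mm/rad

s = 38.8675, ds/dθ = 2.1759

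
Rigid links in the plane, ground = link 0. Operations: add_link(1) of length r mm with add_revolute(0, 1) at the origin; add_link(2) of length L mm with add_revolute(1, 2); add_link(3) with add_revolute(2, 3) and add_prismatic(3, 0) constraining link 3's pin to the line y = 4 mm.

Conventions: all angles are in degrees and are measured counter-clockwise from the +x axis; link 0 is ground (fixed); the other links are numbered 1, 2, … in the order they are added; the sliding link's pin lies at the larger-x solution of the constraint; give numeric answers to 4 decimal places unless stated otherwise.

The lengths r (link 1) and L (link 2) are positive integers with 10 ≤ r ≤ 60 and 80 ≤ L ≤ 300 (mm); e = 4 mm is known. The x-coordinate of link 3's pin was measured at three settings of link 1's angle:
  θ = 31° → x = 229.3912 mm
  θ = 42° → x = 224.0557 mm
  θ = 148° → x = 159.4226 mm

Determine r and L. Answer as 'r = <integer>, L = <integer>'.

constraint per measurement: (x − r cos θ)² + (r sin θ − e)² = L²
subtracting the θ₁ and θ₂ equations cancels the r² and L² terms:
r = (x₁² − x₂²) / (2[(x₁cos θ₁ + e sin θ₁) − (x₂cos θ₂ + e sin θ₂)]) = 41.0000 → r = 41
L² = (x₁ − r cos θ₁)² + (r sin θ₁ − e)² = 38025.0060 → L = 195.0000 → L = 195
check at θ₃=148°: x = 159.4226 (printed 159.4226) ✓

r = 41, L = 195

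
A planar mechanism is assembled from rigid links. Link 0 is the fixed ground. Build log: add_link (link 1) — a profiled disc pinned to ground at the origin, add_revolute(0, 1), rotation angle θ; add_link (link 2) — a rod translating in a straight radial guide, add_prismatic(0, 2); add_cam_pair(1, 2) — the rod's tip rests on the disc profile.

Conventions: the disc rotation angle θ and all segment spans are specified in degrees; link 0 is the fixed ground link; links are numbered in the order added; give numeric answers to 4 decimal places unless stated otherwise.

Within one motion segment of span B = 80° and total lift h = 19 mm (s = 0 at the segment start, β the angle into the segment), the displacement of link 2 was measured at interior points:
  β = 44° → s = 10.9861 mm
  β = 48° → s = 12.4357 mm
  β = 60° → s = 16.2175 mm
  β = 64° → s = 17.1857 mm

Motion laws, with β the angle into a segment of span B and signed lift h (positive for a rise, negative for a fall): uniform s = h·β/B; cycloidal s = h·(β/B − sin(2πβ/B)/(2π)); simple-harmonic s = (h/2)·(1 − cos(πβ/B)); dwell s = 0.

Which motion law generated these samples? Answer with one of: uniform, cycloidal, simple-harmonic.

candidates at β/B = r: uniform s = h·r (linear in β); cycloidal s = h·(r − sin(2πr)/(2π)); simple-harmonic s = (h/2)(1 − cos(πr))
β=44°: printed 10.9861 | uniform 10.4500, cycloidal 11.3845, simple-harmonic 10.9861
β=48°: printed 12.4357 | uniform 11.4000, cycloidal 13.1774, simple-harmonic 12.4357
β=60°: printed 16.2175 | uniform 14.2500, cycloidal 17.2739, simple-harmonic 16.2175
β=64°: printed 17.1857 | uniform 15.2000, cycloidal 18.0759, simple-harmonic 17.1857
only one law matches every sample → simple-harmonic

simple-harmonic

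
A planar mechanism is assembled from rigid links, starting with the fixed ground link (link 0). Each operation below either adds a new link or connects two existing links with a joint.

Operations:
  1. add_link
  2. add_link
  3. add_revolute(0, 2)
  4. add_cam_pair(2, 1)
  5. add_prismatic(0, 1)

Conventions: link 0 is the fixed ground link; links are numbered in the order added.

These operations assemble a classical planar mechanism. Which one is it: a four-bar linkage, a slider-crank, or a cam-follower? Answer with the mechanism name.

links: 3 (incl. ground); joints: 1 revolute, 1 prismatic, 1 higher (cam) pair, forming one closed loop
3 links, revolute + prismatic + higher pair in one loop → cam-follower

cam-follower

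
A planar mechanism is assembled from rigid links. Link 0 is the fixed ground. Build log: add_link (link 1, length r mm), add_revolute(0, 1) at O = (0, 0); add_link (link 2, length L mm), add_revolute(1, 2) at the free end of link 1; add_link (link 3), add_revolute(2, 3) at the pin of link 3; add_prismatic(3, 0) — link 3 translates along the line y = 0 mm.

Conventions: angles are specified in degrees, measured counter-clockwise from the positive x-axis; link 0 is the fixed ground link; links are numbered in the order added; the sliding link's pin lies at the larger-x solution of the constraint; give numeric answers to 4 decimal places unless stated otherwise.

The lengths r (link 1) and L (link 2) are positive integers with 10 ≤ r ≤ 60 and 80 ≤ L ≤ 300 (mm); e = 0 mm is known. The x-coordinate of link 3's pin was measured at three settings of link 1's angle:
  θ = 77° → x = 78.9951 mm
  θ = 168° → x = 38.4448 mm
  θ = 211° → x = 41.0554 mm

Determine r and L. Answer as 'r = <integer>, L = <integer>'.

constraint per measurement: (x − r cos θ)² + (r sin θ − e)² = L²
subtracting the θ₁ and θ₂ equations cancels the r² and L² terms:
r = (x₁² − x₂²) / (2[(x₁cos θ₁ + e sin θ₁) − (x₂cos θ₂ + e sin θ₂)]) = 43.0000 → r = 43
L² = (x₁ − r cos θ₁)² + (r sin θ₁ − e)² = 6561.0032 → L = 81.0000 → L = 81
check at θ₃=211°: x = 41.0554 (printed 41.0554) ✓

r = 43, L = 81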